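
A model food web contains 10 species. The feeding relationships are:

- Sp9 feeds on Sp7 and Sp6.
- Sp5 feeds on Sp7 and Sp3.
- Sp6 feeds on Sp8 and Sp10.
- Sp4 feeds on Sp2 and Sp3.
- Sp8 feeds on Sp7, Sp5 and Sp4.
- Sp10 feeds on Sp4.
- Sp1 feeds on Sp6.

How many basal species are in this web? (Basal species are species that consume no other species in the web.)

3

Basal species (no prey listed): Sp7, Sp2, Sp3.
Count: 3.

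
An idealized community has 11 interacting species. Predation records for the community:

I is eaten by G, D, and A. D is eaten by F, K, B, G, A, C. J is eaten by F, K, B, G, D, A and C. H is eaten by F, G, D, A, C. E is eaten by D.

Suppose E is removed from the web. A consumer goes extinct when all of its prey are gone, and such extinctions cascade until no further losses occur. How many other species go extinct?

0

Remove E.
Every predator of it retains at least one other prey: D still has I, H, J.
No consumer loses all prey, so no secondary extinctions occur.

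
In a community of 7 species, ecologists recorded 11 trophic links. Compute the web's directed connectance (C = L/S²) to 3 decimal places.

The web has S = 7 species and L = 11 feeding links.
C = L / S² = 11 / 49 = 0.2245 ≈ 0.224.

C = 0.224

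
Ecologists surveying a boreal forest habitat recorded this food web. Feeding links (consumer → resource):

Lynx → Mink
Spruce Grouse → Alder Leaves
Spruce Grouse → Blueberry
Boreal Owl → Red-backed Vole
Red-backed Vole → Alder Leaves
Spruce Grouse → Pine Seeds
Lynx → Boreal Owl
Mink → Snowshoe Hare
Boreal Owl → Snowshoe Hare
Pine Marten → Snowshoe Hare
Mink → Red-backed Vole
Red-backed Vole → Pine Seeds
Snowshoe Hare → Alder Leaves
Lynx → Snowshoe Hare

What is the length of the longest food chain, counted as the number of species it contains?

4 species

One longest chain: Alder Leaves → Snowshoe Hare → Boreal Owl → Lynx.
It has 4 species and 3 links.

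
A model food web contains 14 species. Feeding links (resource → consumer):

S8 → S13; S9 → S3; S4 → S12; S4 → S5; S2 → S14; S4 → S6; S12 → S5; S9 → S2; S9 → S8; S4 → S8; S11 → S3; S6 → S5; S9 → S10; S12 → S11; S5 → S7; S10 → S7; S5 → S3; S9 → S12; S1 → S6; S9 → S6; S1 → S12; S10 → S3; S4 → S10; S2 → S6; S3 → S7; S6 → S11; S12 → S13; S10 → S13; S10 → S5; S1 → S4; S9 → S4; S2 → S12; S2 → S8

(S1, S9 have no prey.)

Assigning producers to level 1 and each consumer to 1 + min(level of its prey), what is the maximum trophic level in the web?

3

Producers (level 1): S1, S9.
Following each consumer down to its lowest-level prey: S9 → S10 → S13 (levels 1 through 3).
All prey of S13 (S10 2, S8 2, S12 2) are at level 2 or above, so S13 is at level 1 + 2 = 3.
Every consumer has at least one prey at level 2 or below, so none exceeds level 3.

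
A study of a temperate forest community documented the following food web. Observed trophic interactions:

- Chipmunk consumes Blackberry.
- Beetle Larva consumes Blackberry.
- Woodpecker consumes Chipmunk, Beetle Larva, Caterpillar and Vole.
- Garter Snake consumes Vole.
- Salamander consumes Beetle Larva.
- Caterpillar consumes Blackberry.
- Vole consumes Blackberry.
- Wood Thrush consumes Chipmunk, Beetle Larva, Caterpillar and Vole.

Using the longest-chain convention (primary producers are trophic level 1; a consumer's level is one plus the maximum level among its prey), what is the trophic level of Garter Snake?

Trophic level 3

Blackberry is a producer → level 1.
Vole eats Blackberry → level 2.
Garter Snake eats Vole → level 3.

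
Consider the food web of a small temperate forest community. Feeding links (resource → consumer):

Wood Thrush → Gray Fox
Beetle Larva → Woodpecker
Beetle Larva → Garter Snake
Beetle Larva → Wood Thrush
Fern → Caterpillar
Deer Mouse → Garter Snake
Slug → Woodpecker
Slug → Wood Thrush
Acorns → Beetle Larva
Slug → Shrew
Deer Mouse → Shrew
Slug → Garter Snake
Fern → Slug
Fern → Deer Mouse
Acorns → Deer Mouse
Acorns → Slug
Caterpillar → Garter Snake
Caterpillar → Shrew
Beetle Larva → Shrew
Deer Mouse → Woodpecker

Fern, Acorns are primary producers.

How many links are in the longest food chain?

One longest chain: Acorns → Beetle Larva → Wood Thrush → Gray Fox.
It has 4 species and 3 links.

3 links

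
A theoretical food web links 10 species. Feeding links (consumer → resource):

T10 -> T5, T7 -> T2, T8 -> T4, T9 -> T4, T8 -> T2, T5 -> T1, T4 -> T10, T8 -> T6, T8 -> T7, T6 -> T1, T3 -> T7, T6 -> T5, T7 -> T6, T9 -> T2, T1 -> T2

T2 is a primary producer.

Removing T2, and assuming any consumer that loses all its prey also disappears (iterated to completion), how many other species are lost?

9

Remove T2.
Round 1: T1 (all prey gone) → extinct.
Round 2: T5 (all prey gone) → extinct.
Round 3: T10 (all prey gone), T6 (all prey gone) → extinct.
Round 4: T7 (all prey gone), T4 (all prey gone) → extinct.
Round 5: T9 (all prey gone), T3 (all prey gone), T8 (all prey gone) → extinct.
No further losses. Total secondary extinctions: 9.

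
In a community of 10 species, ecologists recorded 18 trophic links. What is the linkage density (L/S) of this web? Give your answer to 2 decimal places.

There are L = 18 links among S = 10 species.
L/S = 18/10 = 1.8000 ≈ 1.80.

L/S = 1.80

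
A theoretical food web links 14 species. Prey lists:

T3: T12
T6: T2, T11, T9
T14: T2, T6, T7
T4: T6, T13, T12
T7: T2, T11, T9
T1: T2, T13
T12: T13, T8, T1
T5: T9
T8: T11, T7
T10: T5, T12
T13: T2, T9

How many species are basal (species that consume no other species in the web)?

3

Basal species (no prey listed): T2, T11, T9.
Count: 3.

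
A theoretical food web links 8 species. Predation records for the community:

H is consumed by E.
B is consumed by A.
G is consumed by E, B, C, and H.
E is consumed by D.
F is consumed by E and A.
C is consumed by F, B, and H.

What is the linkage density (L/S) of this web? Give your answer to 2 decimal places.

L/S = 1.50

There are L = 12 links among S = 8 species.
L/S = 12/8 = 1.5000 ≈ 1.50.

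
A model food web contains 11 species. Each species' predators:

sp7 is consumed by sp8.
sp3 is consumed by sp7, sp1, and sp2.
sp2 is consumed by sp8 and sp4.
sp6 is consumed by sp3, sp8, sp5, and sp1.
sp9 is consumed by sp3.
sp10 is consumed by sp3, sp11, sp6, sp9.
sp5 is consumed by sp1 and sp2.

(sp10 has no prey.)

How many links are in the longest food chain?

4 links

One longest chain: sp10 → sp6 → sp5 → sp2 → sp4.
It has 5 species and 4 links.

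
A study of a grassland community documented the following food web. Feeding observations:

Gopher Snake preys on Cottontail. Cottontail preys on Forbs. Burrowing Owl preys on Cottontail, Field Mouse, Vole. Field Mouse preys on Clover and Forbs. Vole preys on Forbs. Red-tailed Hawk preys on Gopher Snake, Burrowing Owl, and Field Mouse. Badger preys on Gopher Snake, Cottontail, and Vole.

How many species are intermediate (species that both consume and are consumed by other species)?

Intermediate species (has both prey and predators): Field Mouse, Cottontail, Vole, Burrowing Owl, Gopher Snake.
Count: 5.

5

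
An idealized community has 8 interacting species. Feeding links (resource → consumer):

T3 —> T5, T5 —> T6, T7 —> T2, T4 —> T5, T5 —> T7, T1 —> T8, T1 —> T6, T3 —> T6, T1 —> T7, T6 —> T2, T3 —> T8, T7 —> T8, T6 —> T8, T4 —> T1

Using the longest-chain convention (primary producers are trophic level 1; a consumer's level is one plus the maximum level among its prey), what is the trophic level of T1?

T4 is a producer → level 1.
T1 eats T4 → level 2.

Trophic level 2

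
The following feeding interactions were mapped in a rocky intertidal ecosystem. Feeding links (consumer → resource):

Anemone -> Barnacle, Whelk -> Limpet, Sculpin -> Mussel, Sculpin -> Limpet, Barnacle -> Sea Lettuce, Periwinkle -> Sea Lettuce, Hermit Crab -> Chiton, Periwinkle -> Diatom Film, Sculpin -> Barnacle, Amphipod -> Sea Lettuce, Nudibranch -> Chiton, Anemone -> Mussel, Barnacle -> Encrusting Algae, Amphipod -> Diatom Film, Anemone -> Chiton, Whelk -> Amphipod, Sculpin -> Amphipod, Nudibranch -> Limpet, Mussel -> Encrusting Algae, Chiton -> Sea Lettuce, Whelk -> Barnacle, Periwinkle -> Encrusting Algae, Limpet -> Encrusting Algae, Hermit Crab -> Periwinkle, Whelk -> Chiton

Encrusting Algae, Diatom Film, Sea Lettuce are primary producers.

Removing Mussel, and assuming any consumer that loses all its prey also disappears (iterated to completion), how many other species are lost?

Remove Mussel.
Every predator of it retains at least one other prey: Sculpin still has Limpet, Barnacle, Amphipod; Anemone still has Barnacle, Chiton.
No consumer loses all prey, so no secondary extinctions occur.

0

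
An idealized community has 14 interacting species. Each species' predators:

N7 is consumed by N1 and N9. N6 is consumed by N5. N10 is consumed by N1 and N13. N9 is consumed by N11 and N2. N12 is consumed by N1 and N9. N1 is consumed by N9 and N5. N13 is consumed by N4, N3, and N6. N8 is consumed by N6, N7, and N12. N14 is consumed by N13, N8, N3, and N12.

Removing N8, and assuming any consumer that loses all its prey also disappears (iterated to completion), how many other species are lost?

1

Remove N8.
Round 1: N7 (all prey gone) → extinct.
No further losses. Total secondary extinctions: 1.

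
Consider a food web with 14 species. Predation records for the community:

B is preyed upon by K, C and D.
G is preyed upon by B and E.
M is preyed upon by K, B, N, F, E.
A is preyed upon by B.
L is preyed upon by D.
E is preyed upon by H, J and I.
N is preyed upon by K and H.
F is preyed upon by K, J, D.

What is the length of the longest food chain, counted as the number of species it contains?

One longest chain: G → E → I.
It has 3 species and 2 links.

3 species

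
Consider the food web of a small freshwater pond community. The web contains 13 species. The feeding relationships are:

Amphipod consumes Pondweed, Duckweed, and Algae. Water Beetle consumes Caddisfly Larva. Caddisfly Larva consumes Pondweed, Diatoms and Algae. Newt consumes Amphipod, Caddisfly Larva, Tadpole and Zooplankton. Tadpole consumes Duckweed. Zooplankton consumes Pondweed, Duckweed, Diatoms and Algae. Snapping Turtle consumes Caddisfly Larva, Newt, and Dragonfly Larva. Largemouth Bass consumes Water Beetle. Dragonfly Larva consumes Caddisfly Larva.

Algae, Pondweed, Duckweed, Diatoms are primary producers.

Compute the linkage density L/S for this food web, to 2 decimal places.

L/S = 1.62

There are L = 21 links among S = 13 species.
L/S = 21/13 = 1.6154 ≈ 1.62.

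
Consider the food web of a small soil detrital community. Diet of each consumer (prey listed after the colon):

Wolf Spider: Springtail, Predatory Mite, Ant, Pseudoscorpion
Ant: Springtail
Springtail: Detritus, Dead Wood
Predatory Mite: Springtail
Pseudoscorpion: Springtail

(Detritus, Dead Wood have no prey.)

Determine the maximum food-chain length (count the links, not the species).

One longest chain: Detritus → Springtail → Predatory Mite → Wolf Spider.
It has 4 species and 3 links.

3 links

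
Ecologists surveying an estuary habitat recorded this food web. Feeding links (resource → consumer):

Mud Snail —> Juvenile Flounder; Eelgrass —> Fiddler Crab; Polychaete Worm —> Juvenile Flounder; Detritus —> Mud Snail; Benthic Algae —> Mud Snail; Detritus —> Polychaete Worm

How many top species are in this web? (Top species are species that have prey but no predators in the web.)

2

Top species (has prey, but nothing eats it): Fiddler Crab, Juvenile Flounder.
Count: 2.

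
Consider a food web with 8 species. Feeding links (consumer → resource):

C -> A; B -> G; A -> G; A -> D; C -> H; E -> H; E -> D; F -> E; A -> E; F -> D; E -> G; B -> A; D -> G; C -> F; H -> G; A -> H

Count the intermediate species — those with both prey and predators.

5

Intermediate species (has both prey and predators): H, D, E, F, A.
Count: 5.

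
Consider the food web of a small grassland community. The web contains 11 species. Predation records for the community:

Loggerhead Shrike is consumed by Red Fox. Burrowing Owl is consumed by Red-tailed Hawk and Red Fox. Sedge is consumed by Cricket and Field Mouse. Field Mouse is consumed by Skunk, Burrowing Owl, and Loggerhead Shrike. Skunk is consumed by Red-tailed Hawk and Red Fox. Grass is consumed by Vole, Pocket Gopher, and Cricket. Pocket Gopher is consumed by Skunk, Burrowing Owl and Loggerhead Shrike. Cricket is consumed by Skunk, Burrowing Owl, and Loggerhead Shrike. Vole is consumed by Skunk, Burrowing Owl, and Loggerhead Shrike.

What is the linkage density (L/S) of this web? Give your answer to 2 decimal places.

L/S = 2.00

There are L = 22 links among S = 11 species.
L/S = 22/11 = 2.0000 ≈ 2.00.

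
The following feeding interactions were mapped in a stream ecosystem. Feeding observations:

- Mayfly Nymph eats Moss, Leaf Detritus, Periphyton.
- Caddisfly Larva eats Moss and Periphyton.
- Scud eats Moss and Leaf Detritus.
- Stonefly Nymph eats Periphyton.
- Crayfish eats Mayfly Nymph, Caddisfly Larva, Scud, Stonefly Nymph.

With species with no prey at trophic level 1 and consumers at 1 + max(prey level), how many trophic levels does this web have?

Basal resources (level 1): Moss, Periphyton, Leaf Detritus.
Periphyton → Stonefly Nymph → Crayfish gives Crayfish level 3.
No species has a prey at level 3, so no species reaches level 4.

3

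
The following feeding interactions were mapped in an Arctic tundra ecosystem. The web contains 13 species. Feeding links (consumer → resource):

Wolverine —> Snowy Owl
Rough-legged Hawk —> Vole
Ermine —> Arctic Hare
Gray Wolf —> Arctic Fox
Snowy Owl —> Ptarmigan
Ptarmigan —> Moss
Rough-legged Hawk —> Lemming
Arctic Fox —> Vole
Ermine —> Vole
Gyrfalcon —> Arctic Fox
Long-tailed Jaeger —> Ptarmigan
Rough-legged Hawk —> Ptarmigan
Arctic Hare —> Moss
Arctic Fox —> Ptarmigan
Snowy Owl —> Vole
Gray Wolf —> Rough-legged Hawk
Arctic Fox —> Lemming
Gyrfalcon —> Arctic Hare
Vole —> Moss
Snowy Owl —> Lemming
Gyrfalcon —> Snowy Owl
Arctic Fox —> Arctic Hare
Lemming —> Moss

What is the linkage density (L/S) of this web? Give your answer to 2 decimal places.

There are L = 23 links among S = 13 species.
L/S = 23/13 = 1.7692 ≈ 1.77.

L/S = 1.77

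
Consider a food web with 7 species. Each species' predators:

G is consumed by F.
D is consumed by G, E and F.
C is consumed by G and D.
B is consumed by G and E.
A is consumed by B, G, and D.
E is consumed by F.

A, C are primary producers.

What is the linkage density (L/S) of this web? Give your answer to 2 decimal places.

There are L = 12 links among S = 7 species.
L/S = 12/7 = 1.7143 ≈ 1.71.

L/S = 1.71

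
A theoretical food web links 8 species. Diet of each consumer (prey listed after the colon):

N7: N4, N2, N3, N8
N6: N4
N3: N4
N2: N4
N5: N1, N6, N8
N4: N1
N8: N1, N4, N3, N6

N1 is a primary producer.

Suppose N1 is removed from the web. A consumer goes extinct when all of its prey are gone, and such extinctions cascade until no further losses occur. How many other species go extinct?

7

Remove N1.
Round 1: N4 (all prey gone) → extinct.
Round 2: N2 (all prey gone), N3 (all prey gone), N6 (all prey gone) → extinct.
Round 3: N8 (all prey gone) → extinct.
Round 4: N5 (all prey gone), N7 (all prey gone) → extinct.
No further losses. Total secondary extinctions: 7.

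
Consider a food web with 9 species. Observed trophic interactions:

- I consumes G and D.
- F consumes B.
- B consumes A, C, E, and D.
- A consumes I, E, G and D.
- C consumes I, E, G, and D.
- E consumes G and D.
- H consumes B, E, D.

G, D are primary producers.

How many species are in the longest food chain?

One longest chain: G → I → C → B → H.
It has 5 species and 4 links.

5 species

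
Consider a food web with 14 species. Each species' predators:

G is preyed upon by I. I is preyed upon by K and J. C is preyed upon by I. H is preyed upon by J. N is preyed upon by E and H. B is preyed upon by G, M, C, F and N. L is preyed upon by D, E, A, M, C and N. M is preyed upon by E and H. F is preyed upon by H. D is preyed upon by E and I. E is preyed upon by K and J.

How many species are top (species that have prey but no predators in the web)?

Top species (has prey, but nothing eats it): A, J, K.
Count: 3.

3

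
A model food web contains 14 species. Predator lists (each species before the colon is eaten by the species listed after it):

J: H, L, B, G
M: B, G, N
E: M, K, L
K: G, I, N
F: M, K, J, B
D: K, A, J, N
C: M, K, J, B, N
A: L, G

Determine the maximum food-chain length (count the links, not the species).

One longest chain: C → J → H.
It has 3 species and 2 links.

2 links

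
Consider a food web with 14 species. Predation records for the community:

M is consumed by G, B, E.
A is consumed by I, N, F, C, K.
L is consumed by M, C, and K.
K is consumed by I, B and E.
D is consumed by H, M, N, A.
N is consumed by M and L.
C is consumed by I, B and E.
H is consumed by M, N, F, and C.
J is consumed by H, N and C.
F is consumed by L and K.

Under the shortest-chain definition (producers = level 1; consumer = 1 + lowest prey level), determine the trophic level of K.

D is a producer → level 1.
A eats D → level 2.
K eats A → level 3.
No prey of K is below level 2, so 3 is the minimum.

Trophic level 3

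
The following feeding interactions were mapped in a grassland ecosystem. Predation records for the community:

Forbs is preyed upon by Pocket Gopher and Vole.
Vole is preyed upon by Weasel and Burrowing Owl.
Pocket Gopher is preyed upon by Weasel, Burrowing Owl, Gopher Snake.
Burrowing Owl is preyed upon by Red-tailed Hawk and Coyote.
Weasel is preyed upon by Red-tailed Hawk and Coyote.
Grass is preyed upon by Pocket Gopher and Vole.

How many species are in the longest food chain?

4 species

One longest chain: Forbs → Vole → Weasel → Coyote.
It has 4 species and 3 links.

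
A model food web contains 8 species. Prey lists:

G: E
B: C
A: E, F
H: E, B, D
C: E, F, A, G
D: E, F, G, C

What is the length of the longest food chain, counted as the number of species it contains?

One longest chain: E → A → C → B → H.
It has 5 species and 4 links.

5 species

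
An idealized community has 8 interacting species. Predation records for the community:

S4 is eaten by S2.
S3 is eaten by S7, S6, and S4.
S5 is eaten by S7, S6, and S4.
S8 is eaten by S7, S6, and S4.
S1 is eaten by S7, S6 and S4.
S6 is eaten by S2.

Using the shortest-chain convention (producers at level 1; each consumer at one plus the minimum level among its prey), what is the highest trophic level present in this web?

3

Producers (level 1): S1, S8, S3, S5.
Following each consumer down to its lowest-level prey: S1 → S6 → S2 (levels 1 through 3).
All prey of S2 (S6 2, S4 2) are at level 2 or above, so S2 is at level 1 + 2 = 3.
Every consumer has at least one prey at level 2 or below, so none exceeds level 3.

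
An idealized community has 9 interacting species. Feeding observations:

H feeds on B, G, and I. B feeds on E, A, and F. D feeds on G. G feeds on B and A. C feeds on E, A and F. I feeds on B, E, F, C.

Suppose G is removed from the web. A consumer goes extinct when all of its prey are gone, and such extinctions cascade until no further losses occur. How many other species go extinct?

Remove G.
Round 1: D (all prey gone) → extinct.
No further losses. Total secondary extinctions: 1.

1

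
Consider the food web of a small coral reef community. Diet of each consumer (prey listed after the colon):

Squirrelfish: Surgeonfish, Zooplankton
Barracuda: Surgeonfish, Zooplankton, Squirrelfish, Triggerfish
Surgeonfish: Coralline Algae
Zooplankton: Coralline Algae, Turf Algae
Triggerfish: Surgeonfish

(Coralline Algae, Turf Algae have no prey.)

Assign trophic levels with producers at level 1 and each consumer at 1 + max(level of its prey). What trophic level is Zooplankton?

Trophic level 2

Coralline Algae is a producer → level 1.
Zooplankton eats Coralline Algae (level 1); other prey at levels: Turf Algae 1 → level 2.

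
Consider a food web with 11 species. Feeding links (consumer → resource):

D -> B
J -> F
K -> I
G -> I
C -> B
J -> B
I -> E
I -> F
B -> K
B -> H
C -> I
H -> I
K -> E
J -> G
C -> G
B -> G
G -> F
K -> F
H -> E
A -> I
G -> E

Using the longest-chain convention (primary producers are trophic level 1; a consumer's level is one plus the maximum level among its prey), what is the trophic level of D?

Trophic level 5

E is a producer → level 1.
I eats E (level 1); other prey at levels: F 1 → level 2.
H eats I (level 2); other prey at levels: E 1 → level 3.
B eats H (level 3); other prey at levels: G 3, K 3 → level 4.
D eats B → level 5.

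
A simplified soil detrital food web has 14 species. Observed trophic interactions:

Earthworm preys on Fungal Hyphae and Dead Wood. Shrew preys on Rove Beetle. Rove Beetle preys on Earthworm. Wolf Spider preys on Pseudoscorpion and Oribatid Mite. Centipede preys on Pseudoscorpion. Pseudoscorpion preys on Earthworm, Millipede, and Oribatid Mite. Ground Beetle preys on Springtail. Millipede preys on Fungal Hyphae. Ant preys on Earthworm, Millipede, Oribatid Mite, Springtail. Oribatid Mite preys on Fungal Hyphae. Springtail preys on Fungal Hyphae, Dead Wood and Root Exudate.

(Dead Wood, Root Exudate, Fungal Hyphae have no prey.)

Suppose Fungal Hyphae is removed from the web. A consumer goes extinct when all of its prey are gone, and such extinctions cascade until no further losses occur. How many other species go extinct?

2

Remove Fungal Hyphae.
Round 1: Oribatid Mite (all prey gone), Millipede (all prey gone) → extinct.
No further losses. Total secondary extinctions: 2.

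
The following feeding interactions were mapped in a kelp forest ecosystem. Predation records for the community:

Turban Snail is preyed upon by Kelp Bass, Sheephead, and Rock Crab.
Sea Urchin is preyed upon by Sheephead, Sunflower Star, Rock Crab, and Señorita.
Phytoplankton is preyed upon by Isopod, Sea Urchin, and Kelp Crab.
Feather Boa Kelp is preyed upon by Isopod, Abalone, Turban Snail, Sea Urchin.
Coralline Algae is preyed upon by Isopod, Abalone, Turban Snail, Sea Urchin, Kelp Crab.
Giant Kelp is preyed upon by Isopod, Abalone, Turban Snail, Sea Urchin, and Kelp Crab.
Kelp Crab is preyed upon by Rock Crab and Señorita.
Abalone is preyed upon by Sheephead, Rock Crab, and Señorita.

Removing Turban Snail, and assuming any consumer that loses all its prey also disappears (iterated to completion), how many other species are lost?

Remove Turban Snail.
Round 1: Kelp Bass (all prey gone) → extinct.
No further losses. Total secondary extinctions: 1.

1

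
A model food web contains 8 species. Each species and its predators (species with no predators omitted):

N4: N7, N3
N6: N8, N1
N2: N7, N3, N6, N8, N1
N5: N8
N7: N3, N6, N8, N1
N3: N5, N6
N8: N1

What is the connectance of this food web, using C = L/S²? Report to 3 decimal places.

C = 0.266

The web has S = 8 species and L = 17 feeding links.
C = L / S² = 17 / 64 = 0.2656 ≈ 0.266.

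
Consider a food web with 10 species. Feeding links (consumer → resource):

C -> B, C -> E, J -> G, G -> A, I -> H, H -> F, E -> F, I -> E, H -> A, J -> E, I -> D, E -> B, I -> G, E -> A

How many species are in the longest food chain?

3 species

One longest chain: A → E → C.
It has 3 species and 2 links.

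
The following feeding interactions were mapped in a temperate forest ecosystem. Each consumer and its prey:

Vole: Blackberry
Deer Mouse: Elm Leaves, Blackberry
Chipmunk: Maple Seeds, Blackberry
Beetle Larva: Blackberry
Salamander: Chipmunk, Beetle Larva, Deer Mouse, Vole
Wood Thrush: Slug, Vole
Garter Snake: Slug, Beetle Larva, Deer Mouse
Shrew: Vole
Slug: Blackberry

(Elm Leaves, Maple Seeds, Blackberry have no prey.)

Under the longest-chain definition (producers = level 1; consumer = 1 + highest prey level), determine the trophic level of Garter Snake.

Trophic level 3

Blackberry is a producer → level 1.
Slug eats Blackberry → level 2.
Garter Snake eats Slug (level 2); other prey at levels: Beetle Larva 2, Deer Mouse 2 → level 3.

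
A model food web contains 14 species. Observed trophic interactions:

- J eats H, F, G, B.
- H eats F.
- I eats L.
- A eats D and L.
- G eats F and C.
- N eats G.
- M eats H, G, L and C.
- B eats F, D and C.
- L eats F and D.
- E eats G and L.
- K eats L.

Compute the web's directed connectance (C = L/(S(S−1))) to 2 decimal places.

The web has S = 14 species and L = 23 feeding links.
C = L / (S(S−1)) = 23 / 182 = 0.1264 ≈ 0.13.

C = 0.13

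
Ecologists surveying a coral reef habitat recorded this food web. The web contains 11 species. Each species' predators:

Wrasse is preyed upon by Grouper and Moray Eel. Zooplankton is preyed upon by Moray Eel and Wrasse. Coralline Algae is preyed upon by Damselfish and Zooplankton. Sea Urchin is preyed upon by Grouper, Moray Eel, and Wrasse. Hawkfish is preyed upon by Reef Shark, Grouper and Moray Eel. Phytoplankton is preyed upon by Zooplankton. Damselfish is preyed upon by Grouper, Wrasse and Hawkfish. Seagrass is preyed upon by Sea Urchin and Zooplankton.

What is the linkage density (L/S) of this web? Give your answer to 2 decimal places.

L/S = 1.64

There are L = 18 links among S = 11 species.
L/S = 18/11 = 1.6364 ≈ 1.64.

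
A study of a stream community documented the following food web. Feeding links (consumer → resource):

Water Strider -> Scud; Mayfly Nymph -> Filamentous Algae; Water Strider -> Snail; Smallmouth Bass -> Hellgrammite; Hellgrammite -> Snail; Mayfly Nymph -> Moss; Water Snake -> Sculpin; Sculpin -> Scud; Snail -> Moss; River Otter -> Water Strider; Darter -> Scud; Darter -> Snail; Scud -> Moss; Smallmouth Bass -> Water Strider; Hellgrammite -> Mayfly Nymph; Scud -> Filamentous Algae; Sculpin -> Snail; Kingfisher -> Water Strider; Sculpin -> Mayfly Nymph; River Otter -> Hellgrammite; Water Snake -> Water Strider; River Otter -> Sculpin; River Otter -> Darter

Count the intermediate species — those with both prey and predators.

7

Intermediate species (has both prey and predators): Mayfly Nymph, Scud, Snail, Hellgrammite, Darter, Sculpin, Water Strider.
Count: 7.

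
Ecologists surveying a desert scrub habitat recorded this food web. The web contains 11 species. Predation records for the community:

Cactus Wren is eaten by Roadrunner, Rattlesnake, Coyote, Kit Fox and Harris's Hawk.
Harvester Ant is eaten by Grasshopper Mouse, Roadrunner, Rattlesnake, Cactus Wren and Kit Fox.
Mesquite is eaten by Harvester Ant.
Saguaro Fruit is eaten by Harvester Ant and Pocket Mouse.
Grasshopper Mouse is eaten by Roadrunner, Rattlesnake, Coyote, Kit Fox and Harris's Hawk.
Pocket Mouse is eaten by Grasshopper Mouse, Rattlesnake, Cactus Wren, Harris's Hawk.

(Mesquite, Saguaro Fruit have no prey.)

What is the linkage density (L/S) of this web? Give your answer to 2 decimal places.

L/S = 2.00

There are L = 22 links among S = 11 species.
L/S = 22/11 = 2.0000 ≈ 2.00.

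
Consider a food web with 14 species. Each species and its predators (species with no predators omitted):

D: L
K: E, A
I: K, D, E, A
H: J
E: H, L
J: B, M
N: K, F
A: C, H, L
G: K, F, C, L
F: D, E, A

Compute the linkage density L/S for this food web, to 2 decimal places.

L/S = 1.71

There are L = 24 links among S = 14 species.
L/S = 24/14 = 1.7143 ≈ 1.71.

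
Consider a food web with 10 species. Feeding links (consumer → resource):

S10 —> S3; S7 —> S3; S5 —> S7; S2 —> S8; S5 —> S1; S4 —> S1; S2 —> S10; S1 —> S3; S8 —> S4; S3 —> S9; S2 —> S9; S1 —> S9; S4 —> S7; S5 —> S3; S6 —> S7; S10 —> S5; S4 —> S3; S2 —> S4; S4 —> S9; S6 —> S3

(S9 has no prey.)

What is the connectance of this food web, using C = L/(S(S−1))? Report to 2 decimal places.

C = 0.22

The web has S = 10 species and L = 20 feeding links.
C = L / (S(S−1)) = 20 / 90 = 0.2222 ≈ 0.22.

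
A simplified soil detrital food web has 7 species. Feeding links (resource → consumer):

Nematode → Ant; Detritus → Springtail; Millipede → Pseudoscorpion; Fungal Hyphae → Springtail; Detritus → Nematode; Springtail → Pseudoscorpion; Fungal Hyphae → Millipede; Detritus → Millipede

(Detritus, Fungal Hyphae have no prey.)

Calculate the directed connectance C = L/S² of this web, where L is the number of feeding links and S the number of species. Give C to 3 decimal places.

The web has S = 7 species and L = 8 feeding links.
C = L / S² = 8 / 49 = 0.1633 ≈ 0.163.

C = 0.163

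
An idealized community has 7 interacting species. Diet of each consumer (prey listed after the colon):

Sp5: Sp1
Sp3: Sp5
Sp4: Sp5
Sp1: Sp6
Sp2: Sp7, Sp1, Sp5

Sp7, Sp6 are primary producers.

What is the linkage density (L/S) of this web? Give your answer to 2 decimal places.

There are L = 7 links among S = 7 species.
L/S = 7/7 = 1.0000 ≈ 1.00.

L/S = 1.00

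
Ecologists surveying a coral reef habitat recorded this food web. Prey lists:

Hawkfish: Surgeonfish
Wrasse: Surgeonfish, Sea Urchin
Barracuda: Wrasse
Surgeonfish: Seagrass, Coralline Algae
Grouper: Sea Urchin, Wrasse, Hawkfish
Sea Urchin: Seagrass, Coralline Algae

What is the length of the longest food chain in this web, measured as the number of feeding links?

One longest chain: Seagrass → Surgeonfish → Wrasse → Grouper.
It has 4 species and 3 links.

3 links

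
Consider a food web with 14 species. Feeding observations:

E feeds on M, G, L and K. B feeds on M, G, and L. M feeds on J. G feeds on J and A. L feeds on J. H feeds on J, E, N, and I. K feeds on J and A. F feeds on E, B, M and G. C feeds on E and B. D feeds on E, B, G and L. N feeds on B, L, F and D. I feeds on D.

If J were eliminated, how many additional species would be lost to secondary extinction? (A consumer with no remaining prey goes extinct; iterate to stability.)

Remove J.
Round 1: M (all prey gone), L (all prey gone) → extinct.
No further losses. Total secondary extinctions: 2.

2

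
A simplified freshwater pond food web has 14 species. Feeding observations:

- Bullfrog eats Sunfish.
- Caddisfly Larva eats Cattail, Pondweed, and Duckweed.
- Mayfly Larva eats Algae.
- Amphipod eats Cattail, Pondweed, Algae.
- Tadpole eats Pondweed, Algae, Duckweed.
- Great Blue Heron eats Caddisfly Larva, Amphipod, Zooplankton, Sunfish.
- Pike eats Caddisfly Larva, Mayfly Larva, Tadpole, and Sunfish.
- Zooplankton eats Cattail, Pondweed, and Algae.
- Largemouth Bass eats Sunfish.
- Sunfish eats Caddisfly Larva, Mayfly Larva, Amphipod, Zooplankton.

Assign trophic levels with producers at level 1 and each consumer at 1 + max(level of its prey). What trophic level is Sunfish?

Cattail is a producer → level 1.
Caddisfly Larva eats Cattail (level 1); other prey at levels: Pondweed 1, Duckweed 1 → level 2.
Sunfish eats Caddisfly Larva (level 2); other prey at levels: Amphipod 2, Zooplankton 2, Mayfly Larva 2 → level 3.

Trophic level 3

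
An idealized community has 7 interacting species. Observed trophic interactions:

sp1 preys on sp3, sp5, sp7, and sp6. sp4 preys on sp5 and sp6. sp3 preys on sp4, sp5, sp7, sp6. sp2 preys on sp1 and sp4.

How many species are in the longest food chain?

5 species

One longest chain: sp5 → sp4 → sp3 → sp1 → sp2.
It has 5 species and 4 links.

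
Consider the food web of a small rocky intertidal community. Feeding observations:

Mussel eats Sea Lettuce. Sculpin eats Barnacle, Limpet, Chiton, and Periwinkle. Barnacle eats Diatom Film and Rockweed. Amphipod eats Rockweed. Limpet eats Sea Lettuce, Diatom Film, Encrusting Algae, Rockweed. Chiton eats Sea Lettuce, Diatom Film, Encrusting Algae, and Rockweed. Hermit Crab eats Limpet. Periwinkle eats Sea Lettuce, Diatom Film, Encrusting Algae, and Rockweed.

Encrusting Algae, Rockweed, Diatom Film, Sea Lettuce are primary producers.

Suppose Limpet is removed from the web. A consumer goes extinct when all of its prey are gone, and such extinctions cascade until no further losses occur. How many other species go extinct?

1

Remove Limpet.
Round 1: Hermit Crab (all prey gone) → extinct.
No further losses. Total secondary extinctions: 1.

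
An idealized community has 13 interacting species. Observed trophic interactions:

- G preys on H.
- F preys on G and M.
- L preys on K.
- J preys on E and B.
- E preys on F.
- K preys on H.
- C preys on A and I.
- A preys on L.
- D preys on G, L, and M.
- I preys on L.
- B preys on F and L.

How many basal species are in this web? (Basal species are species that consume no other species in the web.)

2

Basal species (no prey listed): M, H.
Count: 2.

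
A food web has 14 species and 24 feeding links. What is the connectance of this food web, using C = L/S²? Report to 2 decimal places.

C = 0.12

The web has S = 14 species and L = 24 feeding links.
C = L / S² = 24 / 196 = 0.1224 ≈ 0.12.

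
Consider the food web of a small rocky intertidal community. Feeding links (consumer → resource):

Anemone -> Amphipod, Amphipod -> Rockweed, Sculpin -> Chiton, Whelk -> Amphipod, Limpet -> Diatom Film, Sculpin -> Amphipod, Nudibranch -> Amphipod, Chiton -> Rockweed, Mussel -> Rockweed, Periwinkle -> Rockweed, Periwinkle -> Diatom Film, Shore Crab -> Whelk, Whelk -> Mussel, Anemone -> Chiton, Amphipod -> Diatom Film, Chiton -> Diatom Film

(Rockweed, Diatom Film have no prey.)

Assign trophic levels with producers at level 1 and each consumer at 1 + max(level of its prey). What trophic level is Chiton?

Trophic level 2

Rockweed is a producer → level 1.
Chiton eats Rockweed (level 1); other prey at levels: Diatom Film 1 → level 2.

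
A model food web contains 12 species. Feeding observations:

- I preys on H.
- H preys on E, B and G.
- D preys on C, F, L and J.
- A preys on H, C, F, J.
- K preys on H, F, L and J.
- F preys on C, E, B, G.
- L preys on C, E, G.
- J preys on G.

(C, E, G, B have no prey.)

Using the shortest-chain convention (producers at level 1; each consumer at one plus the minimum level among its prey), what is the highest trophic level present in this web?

Producers (level 1): C, E, G, B.
Following each consumer down to its lowest-level prey: E → H → I (levels 1 through 3).
All prey of I (H 2) are at level 2 or above, so I is at level 1 + 2 = 3.
Every consumer has at least one prey at level 2 or below, so none exceeds level 3.

3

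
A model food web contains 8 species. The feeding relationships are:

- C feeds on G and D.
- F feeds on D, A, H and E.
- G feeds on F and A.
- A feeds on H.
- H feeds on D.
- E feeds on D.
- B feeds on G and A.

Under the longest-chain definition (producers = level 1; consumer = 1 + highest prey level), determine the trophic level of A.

D is a producer → level 1.
H eats D → level 2.
A eats H → level 3.

Trophic level 3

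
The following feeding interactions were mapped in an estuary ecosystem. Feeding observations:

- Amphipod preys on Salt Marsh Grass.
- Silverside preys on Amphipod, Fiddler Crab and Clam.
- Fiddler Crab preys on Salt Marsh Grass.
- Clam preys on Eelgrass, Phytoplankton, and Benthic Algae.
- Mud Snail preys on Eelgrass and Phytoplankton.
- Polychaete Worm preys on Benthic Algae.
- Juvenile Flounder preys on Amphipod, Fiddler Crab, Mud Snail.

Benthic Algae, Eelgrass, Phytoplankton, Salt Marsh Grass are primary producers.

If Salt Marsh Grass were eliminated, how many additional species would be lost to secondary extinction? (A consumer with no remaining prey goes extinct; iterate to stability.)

2

Remove Salt Marsh Grass.
Round 1: Amphipod (all prey gone), Fiddler Crab (all prey gone) → extinct.
No further losses. Total secondary extinctions: 2.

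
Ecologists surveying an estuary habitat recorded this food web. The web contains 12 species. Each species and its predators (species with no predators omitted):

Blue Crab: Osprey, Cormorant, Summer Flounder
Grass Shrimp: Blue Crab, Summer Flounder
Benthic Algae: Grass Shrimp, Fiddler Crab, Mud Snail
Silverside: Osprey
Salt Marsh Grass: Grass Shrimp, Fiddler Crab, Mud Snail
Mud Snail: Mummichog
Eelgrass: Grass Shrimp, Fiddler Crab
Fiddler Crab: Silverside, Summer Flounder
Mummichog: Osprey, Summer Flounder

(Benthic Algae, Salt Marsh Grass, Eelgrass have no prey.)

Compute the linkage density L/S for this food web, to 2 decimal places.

There are L = 19 links among S = 12 species.
L/S = 19/12 = 1.5833 ≈ 1.58.

L/S = 1.58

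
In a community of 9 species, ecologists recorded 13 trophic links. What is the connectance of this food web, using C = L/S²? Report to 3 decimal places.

C = 0.160

The web has S = 9 species and L = 13 feeding links.
C = L / S² = 13 / 81 = 0.1605 ≈ 0.160.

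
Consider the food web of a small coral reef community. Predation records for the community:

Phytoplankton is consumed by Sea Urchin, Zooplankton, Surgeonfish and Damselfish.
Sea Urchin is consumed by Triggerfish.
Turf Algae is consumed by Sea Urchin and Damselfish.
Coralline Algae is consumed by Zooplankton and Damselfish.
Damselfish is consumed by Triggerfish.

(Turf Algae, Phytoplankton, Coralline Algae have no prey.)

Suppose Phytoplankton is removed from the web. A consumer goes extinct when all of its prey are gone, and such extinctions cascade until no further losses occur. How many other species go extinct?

1

Remove Phytoplankton.
Round 1: Surgeonfish (all prey gone) → extinct.
No further losses. Total secondary extinctions: 1.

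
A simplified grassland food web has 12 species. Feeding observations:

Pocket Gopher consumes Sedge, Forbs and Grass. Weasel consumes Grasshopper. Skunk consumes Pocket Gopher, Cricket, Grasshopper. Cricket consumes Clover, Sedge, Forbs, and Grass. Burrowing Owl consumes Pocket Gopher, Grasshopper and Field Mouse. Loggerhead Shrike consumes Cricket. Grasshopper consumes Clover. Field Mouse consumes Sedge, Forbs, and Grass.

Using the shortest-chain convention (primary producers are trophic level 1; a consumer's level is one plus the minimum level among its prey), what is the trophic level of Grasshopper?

Trophic level 2

Clover is a producer → level 1.
Grasshopper eats Clover → level 2.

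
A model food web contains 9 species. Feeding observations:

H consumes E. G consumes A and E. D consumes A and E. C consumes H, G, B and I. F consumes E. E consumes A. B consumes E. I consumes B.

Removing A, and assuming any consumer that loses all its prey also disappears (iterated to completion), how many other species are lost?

Remove A.
Round 1: E (all prey gone) → extinct.
Round 2: F (all prey gone), G (all prey gone), H (all prey gone), D (all prey gone), B (all prey gone) → extinct.
Round 3: I (all prey gone) → extinct.
Round 4: C (all prey gone) → extinct.
No further losses. Total secondary extinctions: 8.

8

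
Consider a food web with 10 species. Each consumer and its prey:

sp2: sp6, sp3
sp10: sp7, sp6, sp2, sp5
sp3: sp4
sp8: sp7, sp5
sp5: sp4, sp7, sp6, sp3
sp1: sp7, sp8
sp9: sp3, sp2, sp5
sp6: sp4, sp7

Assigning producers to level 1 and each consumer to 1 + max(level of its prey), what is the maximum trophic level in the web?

5

Producers (level 1): sp4, sp7.
sp4 → sp6 → sp5 → sp8 → sp1 gives sp1 level 5.
No species has a prey at level 5, so no species reaches level 6.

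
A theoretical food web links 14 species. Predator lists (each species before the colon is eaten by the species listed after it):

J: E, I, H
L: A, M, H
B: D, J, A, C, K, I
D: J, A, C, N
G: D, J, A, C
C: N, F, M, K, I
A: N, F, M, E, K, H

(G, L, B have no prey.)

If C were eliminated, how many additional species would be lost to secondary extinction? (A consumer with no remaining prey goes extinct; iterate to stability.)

Remove C.
Every predator of it retains at least one other prey: N still has D, A; F still has A; M still has L, A; K still has B, A; I still has B, J.
No consumer loses all prey, so no secondary extinctions occur.

0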